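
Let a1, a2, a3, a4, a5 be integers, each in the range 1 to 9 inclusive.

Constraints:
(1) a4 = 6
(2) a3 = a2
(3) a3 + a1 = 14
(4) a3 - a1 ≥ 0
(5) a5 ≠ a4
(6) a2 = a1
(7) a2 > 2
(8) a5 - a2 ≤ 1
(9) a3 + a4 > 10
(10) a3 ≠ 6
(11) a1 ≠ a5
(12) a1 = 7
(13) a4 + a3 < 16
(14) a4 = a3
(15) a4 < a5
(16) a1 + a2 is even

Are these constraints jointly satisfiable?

Constraint 1 fixes a4 = 6 and constraint 12 fixes a1 = 7. Constraints 2, 6, and 14 give a4 = a3 = a2 = a1, so a4 = a1. But 6 ≠ 7 — contradiction.

Unsatisfiable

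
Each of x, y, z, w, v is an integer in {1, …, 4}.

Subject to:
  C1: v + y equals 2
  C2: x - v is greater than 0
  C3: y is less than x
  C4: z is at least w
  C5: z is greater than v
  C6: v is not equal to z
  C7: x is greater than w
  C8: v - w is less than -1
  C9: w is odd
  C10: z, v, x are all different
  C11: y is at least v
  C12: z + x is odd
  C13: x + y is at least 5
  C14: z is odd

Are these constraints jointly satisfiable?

Try x = 4, y = 1, z = 3, w = 3, v = 1.
Check constraint 1: v + y = 2; constraint 2: x - v = 3. The remaining constraints are straightforward to verify.

Satisfiable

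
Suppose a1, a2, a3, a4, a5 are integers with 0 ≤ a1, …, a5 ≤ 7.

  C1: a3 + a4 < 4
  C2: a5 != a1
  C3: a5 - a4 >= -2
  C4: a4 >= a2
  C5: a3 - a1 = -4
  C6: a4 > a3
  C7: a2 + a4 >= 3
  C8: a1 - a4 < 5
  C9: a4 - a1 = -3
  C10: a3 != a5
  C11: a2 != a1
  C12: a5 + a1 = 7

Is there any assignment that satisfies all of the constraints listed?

The assignment a1 = 5, a2 = 2, a3 = 1, a4 = 2, a5 = 2 works:
  constraint 1 holds since a3 + a4 = 3.
  constraint 3 holds since a5 - a4 = 0.
The rest check out directly.

Satisfiable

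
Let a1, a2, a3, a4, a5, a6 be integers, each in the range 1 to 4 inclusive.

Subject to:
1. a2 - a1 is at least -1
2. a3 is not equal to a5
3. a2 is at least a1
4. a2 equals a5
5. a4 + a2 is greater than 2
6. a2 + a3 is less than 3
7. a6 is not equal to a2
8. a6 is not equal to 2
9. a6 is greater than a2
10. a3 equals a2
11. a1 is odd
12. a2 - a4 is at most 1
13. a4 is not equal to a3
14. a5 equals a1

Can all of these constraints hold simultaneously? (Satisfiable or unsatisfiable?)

From constraints 4 and 10, a3 = a2 = a5, so a3 = a5. But constraint 2 says a3 ≠ a5. Contradiction.

Unsatisfiable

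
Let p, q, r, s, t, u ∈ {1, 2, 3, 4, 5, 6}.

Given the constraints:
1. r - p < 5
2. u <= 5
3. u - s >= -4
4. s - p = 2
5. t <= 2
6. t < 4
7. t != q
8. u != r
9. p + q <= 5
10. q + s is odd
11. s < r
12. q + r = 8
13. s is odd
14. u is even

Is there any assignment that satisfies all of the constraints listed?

Satisfiable

The assignment p = 3, q = 2, r = 6, s = 5, t = 1, u = 4 works:
  constraint 1 holds since r - p = 3.
  constraint 3 holds since u - s = -1.
  constraint 4 holds since s - p = 2.
The rest check out directly.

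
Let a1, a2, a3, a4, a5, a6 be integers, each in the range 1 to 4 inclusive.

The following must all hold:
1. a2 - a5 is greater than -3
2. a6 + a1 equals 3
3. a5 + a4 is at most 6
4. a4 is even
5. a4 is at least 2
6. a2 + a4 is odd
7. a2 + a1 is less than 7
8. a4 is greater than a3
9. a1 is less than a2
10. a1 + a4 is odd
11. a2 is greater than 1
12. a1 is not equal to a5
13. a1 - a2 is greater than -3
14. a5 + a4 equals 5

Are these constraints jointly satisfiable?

Satisfiable

Try a1 = 1, a2 = 3, a3 = 1, a4 = 2, a5 = 3, a6 = 2.
Check constraint 1: a2 - a5 = 0; constraint 2: a6 + a1 = 3; constraint 3: a5 + a4 = 5. The remaining constraints are straightforward to verify.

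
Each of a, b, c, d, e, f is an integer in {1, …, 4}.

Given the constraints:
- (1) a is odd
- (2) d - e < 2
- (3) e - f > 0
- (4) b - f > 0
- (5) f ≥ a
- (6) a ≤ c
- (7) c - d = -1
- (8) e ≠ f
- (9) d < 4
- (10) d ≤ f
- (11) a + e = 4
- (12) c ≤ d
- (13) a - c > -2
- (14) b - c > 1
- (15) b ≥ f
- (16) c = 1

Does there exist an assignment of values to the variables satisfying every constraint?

Satisfiable

Setting (a, b, c, d, e, f) = (1, 3, 1, 2, 3, 2) satisfies everything: constraint 2: d - e = -1; constraint 3: e - f = 1; constraint 4: b - f = 1, and the others follow.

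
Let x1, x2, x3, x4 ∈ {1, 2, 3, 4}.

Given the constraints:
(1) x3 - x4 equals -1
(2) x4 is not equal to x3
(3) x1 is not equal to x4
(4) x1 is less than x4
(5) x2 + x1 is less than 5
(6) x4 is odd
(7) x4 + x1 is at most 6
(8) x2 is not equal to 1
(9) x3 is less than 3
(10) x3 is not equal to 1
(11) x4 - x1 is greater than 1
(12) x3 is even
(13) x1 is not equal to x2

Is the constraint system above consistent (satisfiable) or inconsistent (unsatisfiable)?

Satisfiable

Try x1 = 1, x2 = 3, x3 = 2, x4 = 3.
Check constraint 1: x3 - x4 = -1; constraint 5: x2 + x1 = 4; constraint 7: x4 + x1 = 4. The remaining constraints are straightforward to verify.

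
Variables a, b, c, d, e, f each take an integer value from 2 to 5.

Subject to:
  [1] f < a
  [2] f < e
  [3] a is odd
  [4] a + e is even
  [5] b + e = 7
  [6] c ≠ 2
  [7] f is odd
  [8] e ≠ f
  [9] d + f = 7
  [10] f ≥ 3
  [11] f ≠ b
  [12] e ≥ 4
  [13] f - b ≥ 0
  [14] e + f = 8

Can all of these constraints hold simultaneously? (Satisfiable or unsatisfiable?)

Satisfiable

One satisfying assignment is a = 5, b = 2, c = 5, d = 4, e = 5, f = 3.
For the less obvious constraints — constraint 5: b + e = 7; constraint 9: d + f = 7; constraint 13: f - b = 1 — and the others hold by inspection.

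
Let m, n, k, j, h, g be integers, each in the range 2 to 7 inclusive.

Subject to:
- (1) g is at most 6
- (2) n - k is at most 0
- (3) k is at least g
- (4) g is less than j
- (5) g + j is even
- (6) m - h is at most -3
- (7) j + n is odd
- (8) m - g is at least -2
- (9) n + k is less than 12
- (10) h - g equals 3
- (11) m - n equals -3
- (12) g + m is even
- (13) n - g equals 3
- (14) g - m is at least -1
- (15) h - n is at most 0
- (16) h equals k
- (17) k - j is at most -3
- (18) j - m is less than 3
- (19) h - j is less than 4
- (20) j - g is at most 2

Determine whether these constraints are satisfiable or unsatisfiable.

Constraints 2, 6, 8, 15, 17, and 20 give m − g ≥ -2, g − j ≥ -2, j − k ≥ 3, k − n ≥ 0, n − h ≥ 0, h − m ≥ 3.
Adding all 6 inequalities: the left sides telescope to 0, and the right sides sum to (-2) + (-2) + 3 + 0 + 0 + 3 = 2. So 0 ≥ 2, which is false.

Unsatisfiable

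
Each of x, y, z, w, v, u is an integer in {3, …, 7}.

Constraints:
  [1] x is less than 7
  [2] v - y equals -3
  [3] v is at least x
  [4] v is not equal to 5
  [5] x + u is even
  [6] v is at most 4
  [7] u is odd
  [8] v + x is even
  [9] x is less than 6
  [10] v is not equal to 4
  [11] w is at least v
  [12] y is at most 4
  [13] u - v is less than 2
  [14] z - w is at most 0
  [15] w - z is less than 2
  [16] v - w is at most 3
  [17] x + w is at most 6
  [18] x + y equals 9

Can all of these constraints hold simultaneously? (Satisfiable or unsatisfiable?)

From constraints 3 and 6: x ≤ v ≤ 4. From constraint 12: y ≤ 4. Hence x + y ≤ 8. But constraint 18 requires x + y = 9, and 9 > 8. Contradiction.

Unsatisfiable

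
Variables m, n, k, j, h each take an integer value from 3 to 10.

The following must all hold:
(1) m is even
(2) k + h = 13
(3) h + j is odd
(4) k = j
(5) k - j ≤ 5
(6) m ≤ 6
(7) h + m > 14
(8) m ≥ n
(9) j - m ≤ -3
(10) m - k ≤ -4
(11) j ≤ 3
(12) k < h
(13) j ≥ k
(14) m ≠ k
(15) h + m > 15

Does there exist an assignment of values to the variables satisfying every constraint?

Unsatisfiable

Constraints 5, 9, and 10 give m − j ≥ 3, j − k ≥ -5, k − m ≥ 4.
Adding all 3 inequalities: the left sides telescope to 0, and the right sides sum to 3 + (-5) + 4 = 2. So 0 ≥ 2, which is false.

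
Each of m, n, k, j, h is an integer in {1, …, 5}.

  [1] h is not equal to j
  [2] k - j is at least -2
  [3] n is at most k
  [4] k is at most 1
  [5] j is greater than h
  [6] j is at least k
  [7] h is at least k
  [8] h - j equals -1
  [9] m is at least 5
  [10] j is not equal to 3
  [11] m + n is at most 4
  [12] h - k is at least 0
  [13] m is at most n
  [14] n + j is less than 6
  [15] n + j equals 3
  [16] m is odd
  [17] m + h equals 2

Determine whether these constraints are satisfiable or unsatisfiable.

Unsatisfiable

From constraints 9 and 13: n ≥ m and m ≥ 5, so n ≥ 5. From constraints 3 and 4: n ≤ k and k ≤ 1, so n ≤ 1. But 1 < 5, so no value of n works.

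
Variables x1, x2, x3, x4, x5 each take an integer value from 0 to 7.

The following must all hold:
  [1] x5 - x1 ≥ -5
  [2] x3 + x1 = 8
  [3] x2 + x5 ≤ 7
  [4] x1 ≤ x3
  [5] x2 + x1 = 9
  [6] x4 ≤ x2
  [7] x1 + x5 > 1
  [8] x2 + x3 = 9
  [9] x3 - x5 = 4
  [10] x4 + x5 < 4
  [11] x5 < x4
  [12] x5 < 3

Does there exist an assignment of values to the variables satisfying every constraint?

Try x1 = 4, x2 = 5, x3 = 4, x4 = 2, x5 = 0.
Check constraint 1: x5 - x1 = -4; constraint 2: x3 + x1 = 8; constraint 3: x2 + x5 = 5. The remaining constraints are straightforward to verify.

Satisfiable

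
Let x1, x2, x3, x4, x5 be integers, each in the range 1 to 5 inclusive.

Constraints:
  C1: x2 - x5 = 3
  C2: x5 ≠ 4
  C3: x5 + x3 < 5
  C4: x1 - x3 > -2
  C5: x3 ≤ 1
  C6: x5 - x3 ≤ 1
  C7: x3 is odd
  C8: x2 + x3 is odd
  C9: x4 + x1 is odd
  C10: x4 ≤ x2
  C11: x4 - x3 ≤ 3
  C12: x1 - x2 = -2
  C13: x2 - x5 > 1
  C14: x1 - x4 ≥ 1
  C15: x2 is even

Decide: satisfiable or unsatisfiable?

Satisfiable

Try x1 = 2, x2 = 4, x3 = 1, x4 = 1, x5 = 1.
Check constraint 1: x2 - x5 = 3; constraint 3: x5 + x3 = 2; constraint 4: x1 - x3 = 1. The remaining constraints are straightforward to verify.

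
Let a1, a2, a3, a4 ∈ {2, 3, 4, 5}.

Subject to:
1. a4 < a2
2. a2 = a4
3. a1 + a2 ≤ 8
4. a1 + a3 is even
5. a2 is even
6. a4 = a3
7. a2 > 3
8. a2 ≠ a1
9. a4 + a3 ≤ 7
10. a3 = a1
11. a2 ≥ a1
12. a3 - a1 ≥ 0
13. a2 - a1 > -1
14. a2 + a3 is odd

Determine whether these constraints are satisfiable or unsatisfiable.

Unsatisfiable

From constraints 2, 6, and 10, a2 = a4 = a3 = a1, so a2 = a1. But constraint 8 says a2 ≠ a1. Contradiction.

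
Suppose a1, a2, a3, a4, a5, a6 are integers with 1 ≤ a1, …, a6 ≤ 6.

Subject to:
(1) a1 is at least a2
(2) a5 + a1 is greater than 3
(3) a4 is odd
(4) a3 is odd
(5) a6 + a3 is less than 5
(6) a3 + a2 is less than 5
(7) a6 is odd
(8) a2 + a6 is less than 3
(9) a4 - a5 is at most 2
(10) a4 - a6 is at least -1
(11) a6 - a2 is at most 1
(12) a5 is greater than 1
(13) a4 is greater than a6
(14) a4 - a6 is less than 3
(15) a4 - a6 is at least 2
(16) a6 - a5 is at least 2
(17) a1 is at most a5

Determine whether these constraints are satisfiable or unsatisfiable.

Unsatisfiable

Constraints 9, 15, and 16 give a5 − a4 ≥ -2, a4 − a6 ≥ 2, a6 − a5 ≥ 2.
Adding all 3 inequalities: the left sides telescope to 0, and the right sides sum to (-2) + 2 + 2 = 2. So 0 ≥ 2, which is false.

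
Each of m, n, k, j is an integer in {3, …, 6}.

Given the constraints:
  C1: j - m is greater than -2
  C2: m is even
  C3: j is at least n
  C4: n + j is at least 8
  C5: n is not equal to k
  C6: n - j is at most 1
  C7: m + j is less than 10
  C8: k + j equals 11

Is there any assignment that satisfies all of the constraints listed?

Satisfiable

The assignment m = 4, n = 4, k = 6, j = 5 works:
  constraint 1 holds since j - m = 1.
  constraint 4 holds since n + j = 9.
  constraint 6 holds since n - j = -1.
The rest check out directly.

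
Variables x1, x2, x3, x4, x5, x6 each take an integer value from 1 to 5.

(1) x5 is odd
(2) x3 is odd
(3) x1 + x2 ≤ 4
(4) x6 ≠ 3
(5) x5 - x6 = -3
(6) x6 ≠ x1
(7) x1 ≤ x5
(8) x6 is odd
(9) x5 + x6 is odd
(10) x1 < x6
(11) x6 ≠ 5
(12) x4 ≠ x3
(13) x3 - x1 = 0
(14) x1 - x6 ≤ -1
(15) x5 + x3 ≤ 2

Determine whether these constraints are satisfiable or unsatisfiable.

Constraint 1 makes x5 odd and constraint 8 makes x6 odd, so x5 + x6 must be even. Constraint 9 says x5 + x6 is odd — contradiction.

Unsatisfiable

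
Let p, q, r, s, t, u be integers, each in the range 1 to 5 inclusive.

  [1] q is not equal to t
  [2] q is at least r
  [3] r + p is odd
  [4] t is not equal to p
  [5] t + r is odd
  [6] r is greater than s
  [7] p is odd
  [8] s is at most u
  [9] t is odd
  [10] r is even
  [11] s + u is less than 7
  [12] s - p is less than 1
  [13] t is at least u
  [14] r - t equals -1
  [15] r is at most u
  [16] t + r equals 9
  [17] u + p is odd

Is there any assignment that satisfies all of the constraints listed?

Satisfiable

Try p = 1, q = 4, r = 4, s = 1, t = 5, u = 4.
Check constraint 11: s + u = 5; constraint 12: s - p = 0; constraint 14: r - t = -1. The remaining constraints are straightforward to verify.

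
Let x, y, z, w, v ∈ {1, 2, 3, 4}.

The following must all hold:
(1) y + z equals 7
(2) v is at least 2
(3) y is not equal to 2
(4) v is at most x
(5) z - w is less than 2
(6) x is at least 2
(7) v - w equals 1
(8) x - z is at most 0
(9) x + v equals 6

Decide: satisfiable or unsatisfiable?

One satisfying assignment is x = 3, y = 4, z = 3, w = 2, v = 3.
For the less obvious constraints — constraint 1: y + z = 7; constraint 5: z - w = 1 — and the others hold by inspection.

Satisfiable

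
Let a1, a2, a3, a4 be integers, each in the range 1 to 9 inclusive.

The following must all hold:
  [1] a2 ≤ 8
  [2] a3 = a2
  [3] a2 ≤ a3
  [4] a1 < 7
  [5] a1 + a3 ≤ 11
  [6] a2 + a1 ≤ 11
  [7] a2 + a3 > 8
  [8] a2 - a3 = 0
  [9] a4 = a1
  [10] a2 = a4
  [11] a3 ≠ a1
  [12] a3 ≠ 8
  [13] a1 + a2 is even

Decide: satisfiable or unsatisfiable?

From constraints 2, 9, and 10, a3 = a2 = a4 = a1, so a3 = a1. But constraint 11 says a3 ≠ a1. Contradiction.

Unsatisfiable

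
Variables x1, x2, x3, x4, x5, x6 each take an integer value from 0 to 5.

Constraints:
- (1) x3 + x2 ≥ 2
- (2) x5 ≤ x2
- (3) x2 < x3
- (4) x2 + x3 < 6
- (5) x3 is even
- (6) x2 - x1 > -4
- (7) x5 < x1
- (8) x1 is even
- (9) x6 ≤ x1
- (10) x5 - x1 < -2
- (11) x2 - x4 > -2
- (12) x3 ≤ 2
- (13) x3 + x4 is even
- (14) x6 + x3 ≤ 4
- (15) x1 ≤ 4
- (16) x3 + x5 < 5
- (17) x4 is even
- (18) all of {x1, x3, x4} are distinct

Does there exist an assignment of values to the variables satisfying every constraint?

The assignment x1 = 4, x2 = 1, x3 = 2, x4 = 0, x5 = 1, x6 = 0 works:
  constraint 1 holds since x3 + x2 = 3.
  constraint 4 holds since x2 + x3 = 3.
  constraint 6 holds since x2 - x1 = -3.
The rest check out directly.

Satisfiable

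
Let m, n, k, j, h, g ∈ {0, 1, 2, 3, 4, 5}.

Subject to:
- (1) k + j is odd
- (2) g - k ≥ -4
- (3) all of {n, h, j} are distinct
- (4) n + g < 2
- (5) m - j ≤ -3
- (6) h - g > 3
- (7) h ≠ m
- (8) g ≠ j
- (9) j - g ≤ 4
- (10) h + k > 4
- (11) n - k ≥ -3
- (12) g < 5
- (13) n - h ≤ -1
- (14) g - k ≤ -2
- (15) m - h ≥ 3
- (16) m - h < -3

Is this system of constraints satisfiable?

Constraints 5, 9, 11, 13, 14, and 15 give k − g ≥ 2, g − j ≥ -4, j − m ≥ 3, m − h ≥ 3, h − n ≥ 1, n − k ≥ -3.
Adding all 6 inequalities: the left sides telescope to 0, and the right sides sum to 2 + (-4) + 3 + 3 + 1 + (-3) = 2. So 0 ≥ 2, which is false.

Unsatisfiable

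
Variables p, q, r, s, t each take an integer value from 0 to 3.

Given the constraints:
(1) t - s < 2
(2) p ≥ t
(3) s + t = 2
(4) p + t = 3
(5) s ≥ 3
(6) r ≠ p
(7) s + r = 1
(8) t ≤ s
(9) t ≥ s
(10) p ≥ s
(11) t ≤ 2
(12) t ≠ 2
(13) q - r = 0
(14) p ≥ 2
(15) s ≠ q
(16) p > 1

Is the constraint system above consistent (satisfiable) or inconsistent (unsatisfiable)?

Unsatisfiable

From constraint 14: p ≥ 2. From constraints 5 and 9: t ≥ s ≥ 3. Hence p + t ≥ 5. But constraint 4 requires p + t = 3, and 3 < 5. Contradiction.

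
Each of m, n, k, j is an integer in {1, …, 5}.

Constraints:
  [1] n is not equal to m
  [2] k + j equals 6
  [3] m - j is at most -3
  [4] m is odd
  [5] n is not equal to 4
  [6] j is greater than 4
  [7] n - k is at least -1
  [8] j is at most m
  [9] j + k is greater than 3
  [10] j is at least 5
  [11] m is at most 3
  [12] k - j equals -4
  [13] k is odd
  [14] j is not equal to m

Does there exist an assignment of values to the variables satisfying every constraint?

From constraint 6: j ≥ 5. From constraints 8 and 11: j ≤ m and m ≤ 3, so j ≤ 3. But 3 < 5, so no value of j works.

Unsatisfiable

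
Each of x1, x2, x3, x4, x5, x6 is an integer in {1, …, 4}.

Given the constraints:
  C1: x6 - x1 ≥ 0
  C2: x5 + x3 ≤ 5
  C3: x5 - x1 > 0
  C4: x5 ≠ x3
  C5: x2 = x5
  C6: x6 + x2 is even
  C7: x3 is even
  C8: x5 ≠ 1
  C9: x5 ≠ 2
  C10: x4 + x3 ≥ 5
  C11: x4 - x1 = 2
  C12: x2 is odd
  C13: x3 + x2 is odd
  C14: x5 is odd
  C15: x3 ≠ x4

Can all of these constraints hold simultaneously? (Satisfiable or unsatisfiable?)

Take x1 = 1, x2 = 3, x3 = 2, x4 = 3, x5 = 3, x6 = 3. Then constraint 1: x6 - x1 = 2; constraint 2: x5 + x3 = 5; constraint 3: x5 - x1 = 2, and every other listed constraint is also met.

Satisfiable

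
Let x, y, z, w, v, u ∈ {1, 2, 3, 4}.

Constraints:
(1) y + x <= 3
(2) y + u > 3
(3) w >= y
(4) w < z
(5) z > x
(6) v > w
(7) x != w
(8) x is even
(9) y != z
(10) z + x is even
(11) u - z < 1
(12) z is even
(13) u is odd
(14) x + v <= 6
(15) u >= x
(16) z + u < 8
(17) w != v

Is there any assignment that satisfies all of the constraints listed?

Try x = 2, y = 1, z = 4, w = 1, v = 3, u = 3.
Check constraint 1: y + x = 3; constraint 2: y + u = 4. The remaining constraints are straightforward to verify.

Satisfiable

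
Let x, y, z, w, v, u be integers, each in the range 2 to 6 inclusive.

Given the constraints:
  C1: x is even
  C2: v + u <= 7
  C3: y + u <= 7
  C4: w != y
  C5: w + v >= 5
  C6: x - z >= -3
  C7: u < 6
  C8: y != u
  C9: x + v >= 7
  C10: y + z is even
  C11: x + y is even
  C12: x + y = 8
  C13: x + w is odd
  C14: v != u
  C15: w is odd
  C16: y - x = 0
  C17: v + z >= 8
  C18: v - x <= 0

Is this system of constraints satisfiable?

Setting (x, y, z, w, v, u) = (4, 4, 6, 3, 4, 3) satisfies everything: constraint 2: v + u = 7; constraint 3: y + u = 7; constraint 5: w + v = 7, and the others follow.

Satisfiable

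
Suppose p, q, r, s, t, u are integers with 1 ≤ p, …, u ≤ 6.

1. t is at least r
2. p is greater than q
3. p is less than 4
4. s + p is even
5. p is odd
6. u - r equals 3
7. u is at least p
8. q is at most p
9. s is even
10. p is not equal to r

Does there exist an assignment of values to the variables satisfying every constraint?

Constraint 9 makes s even and constraint 5 makes p odd, so s + p must be odd. Constraint 4 says s + p is even — contradiction.

Unsatisfiable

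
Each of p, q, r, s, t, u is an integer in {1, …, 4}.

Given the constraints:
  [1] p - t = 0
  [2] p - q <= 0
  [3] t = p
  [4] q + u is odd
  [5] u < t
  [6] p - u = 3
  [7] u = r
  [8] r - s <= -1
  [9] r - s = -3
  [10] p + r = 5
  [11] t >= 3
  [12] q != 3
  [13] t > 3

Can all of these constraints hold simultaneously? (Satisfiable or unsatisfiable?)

Try p = 4, q = 4, r = 1, s = 4, t = 4, u = 1.
Check constraint 1: p - t = 0; constraint 2: p - q = 0; constraint 6: p - u = 3. The remaining constraints are straightforward to verify.

Satisfiable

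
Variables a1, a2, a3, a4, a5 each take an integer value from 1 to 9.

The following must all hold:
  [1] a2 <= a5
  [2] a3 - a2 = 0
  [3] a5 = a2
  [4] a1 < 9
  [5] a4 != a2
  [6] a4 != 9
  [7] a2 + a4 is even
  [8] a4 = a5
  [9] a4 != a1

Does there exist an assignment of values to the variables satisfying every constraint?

From constraints 3 and 8, a4 = a5 = a2, so a4 = a2. But constraint 5 says a4 ≠ a2. Contradiction.

Unsatisfiable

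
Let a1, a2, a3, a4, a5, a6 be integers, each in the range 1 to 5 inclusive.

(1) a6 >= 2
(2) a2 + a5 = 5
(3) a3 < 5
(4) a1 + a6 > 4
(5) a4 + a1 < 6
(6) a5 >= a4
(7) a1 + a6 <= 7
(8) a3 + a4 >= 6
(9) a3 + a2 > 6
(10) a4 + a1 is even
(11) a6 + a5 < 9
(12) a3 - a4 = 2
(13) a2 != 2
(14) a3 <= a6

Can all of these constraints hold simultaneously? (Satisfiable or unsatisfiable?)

Satisfiable

Take a1 = 2, a2 = 3, a3 = 4, a4 = 2, a5 = 2, a6 = 4. Then constraint 2: a2 + a5 = 5; constraint 4: a1 + a6 = 6; constraint 5: a4 + a1 = 4, and every other listed constraint is also met.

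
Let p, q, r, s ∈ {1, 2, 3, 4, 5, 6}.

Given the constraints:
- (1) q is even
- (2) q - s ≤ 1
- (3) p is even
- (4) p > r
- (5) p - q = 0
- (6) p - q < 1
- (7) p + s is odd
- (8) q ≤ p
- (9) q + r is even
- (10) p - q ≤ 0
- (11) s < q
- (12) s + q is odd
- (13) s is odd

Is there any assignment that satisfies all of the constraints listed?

Take p = 6, q = 6, r = 4, s = 5. Then constraint 2: q - s = 1; constraint 5: p - q = 0; constraint 6: p - q = 0, and every other listed constraint is also met.

Satisfiable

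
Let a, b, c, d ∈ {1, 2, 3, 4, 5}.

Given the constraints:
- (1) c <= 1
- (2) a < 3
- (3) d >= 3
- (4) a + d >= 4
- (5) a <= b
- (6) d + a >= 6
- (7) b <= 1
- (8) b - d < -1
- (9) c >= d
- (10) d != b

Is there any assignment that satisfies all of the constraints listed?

From constraints 5 and 7: a ≤ b ≤ 1. From constraints 1 and 9: d ≤ c ≤ 1. Hence a + d ≤ 2. But constraint 4 requires a + d ≥ 4, and 4 > 2. Contradiction.

Unsatisfiable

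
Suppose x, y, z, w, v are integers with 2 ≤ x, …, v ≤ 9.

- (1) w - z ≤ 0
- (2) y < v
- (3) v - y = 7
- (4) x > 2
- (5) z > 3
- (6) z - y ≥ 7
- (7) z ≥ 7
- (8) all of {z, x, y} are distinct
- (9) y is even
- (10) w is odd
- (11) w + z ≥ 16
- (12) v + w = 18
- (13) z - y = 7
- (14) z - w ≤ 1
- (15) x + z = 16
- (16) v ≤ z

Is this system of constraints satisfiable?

Satisfiable

Take x = 7, y = 2, z = 9, w = 9, v = 9. Then constraint 1: w - z = 0; constraint 3: v - y = 7; constraint 6: z - y = 7, and every other listed constraint is also met.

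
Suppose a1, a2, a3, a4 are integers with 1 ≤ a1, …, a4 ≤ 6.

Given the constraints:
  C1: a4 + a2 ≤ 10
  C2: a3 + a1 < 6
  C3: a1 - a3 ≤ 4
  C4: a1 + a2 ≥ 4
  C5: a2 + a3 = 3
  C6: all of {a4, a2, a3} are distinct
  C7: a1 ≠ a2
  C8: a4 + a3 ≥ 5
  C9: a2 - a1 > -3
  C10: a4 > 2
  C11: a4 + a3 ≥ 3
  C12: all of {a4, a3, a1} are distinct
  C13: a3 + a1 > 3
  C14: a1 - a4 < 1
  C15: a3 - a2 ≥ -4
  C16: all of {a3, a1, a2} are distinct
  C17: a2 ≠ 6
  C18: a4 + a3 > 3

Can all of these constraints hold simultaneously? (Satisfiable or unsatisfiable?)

Satisfiable

The assignment a1 = 4, a2 = 2, a3 = 1, a4 = 5 works:
  constraint 1 holds since a4 + a2 = 7.
  constraint 2 holds since a3 + a1 = 5.
The rest check out directly.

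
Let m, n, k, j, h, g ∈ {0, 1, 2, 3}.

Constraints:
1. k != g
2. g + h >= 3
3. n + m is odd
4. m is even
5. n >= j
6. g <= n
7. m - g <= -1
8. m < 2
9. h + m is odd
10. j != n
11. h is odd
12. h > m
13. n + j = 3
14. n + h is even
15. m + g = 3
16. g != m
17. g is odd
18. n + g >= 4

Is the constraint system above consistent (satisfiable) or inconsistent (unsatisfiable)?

Satisfiable

Setting (m, n, k, j, h, g) = (0, 3, 1, 0, 3, 3) satisfies everything: constraint 2: g + h = 6; constraint 7: m - g = -3, and the others follow.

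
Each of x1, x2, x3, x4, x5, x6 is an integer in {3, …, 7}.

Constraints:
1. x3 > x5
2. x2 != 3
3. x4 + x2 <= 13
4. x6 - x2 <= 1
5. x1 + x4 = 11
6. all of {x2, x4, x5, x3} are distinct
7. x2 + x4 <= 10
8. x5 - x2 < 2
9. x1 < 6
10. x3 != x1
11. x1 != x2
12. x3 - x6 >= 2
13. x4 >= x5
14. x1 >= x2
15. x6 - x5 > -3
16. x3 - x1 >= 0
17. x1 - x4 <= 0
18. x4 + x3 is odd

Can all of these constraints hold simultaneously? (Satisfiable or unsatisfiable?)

One satisfying assignment is x1 = 5, x2 = 4, x3 = 7, x4 = 6, x5 = 5, x6 = 4.
For the less obvious constraints — constraint 3: x4 + x2 = 10; constraint 4: x6 - x2 = 0 — and the others hold by inspection.

Satisfiable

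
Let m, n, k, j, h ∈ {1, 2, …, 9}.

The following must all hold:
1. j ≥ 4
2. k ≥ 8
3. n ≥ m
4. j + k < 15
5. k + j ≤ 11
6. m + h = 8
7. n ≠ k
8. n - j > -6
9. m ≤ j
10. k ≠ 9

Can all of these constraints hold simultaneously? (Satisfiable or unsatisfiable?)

From constraint 2: k ≥ 8. From constraint 1: j ≥ 4. Hence k + j ≥ 12. But constraint 5 requires k + j ≤ 11, and 11 < 12. Contradiction.

Unsatisfiable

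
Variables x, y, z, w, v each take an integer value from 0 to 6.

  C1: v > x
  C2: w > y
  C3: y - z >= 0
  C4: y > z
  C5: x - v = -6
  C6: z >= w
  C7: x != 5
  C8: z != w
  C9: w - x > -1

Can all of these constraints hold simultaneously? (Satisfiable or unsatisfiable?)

Constraints 2, 4, and 6 give y < w, w ≤ z, z < y. Chaining: y < w ≤ z < y, which forces y < y — impossible.

Unsatisfiable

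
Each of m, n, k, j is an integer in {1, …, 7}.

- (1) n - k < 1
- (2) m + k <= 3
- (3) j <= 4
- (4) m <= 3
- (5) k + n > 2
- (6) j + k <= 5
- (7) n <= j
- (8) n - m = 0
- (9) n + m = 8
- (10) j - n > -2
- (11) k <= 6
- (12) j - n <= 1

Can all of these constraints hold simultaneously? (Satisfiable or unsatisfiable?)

Unsatisfiable

From constraints 3 and 7: n ≤ j ≤ 4. From constraint 4: m ≤ 3. Hence n + m ≤ 7. But constraint 9 requires n + m = 8, and 8 > 7. Contradiction.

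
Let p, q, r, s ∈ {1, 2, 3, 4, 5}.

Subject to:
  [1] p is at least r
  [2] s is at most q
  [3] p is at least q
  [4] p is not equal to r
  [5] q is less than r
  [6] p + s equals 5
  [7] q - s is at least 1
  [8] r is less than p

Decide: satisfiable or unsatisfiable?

Take p = 4, q = 2, r = 3, s = 1. Then constraint 1: p = 4, r = 3; constraint 6: p + s = 5; constraint 7: q - s = 1, and every other listed constraint is also met.

Satisfiable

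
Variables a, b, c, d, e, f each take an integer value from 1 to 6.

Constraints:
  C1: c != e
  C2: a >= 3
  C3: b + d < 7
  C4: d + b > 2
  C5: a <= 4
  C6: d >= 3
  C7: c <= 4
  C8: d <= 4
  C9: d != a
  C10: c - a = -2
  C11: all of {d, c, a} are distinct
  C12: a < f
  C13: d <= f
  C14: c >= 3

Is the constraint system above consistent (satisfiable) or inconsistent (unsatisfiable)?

Constraints 2, 5, 6, 7, 8, and 14 confine each of d, c, a to the 2 values {3, 4}.
Constraint 11 requires all 3 of them to be distinct, but only 2 values are available — impossible by the pigeonhole principle.

Unsatisfiable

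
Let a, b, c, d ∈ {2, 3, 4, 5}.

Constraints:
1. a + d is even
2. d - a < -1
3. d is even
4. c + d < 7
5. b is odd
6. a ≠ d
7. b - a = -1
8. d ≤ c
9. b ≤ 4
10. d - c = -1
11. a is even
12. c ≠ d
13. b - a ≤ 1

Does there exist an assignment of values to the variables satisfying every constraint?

Satisfiable

Try a = 4, b = 3, c = 3, d = 2.
Check constraint 2: d - a = -2; constraint 4: c + d = 5. The remaining constraints are straightforward to verify.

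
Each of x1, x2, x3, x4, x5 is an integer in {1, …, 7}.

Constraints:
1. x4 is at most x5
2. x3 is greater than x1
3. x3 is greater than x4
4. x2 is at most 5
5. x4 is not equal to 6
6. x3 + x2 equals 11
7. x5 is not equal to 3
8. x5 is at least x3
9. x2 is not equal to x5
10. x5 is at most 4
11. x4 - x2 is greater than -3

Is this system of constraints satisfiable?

From constraints 8 and 10: x3 ≤ x5 ≤ 4. From constraint 4: x2 ≤ 5. Hence x3 + x2 ≤ 9. But constraint 6 requires x3 + x2 = 11, and 11 > 9. Contradiction.

Unsatisfiable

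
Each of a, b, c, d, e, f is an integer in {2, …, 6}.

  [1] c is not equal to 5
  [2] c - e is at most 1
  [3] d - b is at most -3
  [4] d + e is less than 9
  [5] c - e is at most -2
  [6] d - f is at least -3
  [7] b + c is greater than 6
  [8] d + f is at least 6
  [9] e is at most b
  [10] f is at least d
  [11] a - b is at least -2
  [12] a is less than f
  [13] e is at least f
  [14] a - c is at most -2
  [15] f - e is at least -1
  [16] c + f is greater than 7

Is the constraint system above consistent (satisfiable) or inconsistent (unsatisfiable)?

Unsatisfiable

Constraints 3, 5, 6, 11, 14, and 15 give d − f ≥ -3, f − e ≥ -1, e − c ≥ 2, c − a ≥ 2, a − b ≥ -2, b − d ≥ 3.
Adding all 6 inequalities: the left sides telescope to 0, and the right sides sum to (-3) + (-1) + 2 + 2 + (-2) + 3 = 1. So 0 ≥ 1, which is false.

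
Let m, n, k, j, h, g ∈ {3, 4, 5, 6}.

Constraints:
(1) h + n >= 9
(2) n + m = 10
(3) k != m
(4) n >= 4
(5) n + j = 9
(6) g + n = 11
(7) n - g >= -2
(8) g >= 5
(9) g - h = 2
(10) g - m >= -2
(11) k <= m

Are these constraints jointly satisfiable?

Setting (m, n, k, j, h, g) = (5, 5, 3, 4, 4, 6) satisfies everything: constraint 1: h + n = 9; constraint 2: n + m = 10, and the others follow.

Satisfiable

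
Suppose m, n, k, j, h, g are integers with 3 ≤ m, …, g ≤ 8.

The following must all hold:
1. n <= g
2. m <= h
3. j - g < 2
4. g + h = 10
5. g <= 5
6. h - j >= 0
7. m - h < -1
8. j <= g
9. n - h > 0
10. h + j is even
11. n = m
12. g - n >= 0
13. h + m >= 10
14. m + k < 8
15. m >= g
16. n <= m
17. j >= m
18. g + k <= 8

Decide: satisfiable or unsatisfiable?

Constraints 6, 9, 12, 15, and 17 give m ≤ j, j ≤ h, h < n, n ≤ g, g ≤ m. Chaining: m ≤ j ≤ h < n ≤ g ≤ m, which forces m < m — impossible.

Unsatisfiable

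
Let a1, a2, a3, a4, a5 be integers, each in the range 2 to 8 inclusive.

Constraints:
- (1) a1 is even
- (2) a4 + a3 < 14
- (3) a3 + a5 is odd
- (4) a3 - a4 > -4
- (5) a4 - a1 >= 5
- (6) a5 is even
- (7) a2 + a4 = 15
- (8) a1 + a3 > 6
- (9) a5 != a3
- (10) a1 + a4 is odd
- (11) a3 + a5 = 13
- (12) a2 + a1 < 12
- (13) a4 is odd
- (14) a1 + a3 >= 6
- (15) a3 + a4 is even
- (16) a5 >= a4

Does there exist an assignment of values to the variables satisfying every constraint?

One satisfying assignment is a1 = 2, a2 = 8, a3 = 5, a4 = 7, a5 = 8.
For the less obvious constraints — constraint 2: a4 + a3 = 12; constraint 4: a3 - a4 = -2; constraint 5: a4 - a1 = 5 — and the others hold by inspection.

Satisfiable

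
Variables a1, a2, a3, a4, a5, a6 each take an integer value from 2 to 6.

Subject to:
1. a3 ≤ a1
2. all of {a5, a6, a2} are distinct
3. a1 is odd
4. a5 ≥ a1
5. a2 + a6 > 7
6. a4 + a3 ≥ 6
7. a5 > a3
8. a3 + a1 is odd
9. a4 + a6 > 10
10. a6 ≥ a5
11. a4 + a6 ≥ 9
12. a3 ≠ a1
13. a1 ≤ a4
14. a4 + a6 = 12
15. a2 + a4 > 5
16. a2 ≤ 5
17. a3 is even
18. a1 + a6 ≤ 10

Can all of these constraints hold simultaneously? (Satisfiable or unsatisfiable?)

Satisfiable

Take a1 = 3, a2 = 2, a3 = 2, a4 = 6, a5 = 5, a6 = 6. Then constraint 5: a2 + a6 = 8; constraint 6: a4 + a3 = 8; constraint 9: a4 + a6 = 12, and every other listed constraint is also met.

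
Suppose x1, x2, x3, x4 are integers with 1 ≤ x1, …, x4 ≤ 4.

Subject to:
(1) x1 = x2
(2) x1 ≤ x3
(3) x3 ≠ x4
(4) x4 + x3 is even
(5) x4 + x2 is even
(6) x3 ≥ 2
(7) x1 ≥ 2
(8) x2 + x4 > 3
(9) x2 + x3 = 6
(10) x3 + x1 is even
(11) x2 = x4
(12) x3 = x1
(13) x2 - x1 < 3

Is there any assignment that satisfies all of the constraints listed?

Unsatisfiable

From constraints 1, 11, and 12, x3 = x1 = x2 = x4, so x3 = x4. But constraint 3 says x3 ≠ x4. Contradiction.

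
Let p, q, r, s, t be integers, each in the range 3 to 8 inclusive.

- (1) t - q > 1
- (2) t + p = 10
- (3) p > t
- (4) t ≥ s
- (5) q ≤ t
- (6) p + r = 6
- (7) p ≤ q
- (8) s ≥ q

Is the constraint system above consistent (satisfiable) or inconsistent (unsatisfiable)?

Unsatisfiable

Constraints 3, 5, and 7 give t < p, p ≤ q, q ≤ t. Chaining: t < p ≤ q ≤ t, which forces t < t — impossible.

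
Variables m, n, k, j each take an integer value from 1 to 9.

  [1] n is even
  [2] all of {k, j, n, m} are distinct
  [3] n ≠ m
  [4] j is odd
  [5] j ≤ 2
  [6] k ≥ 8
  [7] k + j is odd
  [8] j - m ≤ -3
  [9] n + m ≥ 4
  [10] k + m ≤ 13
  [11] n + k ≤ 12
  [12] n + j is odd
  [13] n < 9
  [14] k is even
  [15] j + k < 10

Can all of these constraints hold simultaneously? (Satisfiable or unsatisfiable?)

Try m = 5, n = 2, k = 8, j = 1.
Check constraint 8: j - m = -4; constraint 9: n + m = 7. The remaining constraints are straightforward to verify.

Satisfiable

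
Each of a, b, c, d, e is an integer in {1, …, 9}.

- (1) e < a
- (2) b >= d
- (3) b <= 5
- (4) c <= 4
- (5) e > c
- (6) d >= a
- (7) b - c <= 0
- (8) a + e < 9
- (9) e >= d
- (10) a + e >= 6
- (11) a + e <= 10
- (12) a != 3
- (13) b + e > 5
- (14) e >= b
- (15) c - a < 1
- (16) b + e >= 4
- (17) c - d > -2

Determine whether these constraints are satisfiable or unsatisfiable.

Constraints 1, 2, 5, 6, and 7 give e < a, a ≤ d, d ≤ b, b ≤ c, c < e. Chaining: e < a ≤ d ≤ b ≤ c < e, which forces e < e — impossible.

Unsatisfiable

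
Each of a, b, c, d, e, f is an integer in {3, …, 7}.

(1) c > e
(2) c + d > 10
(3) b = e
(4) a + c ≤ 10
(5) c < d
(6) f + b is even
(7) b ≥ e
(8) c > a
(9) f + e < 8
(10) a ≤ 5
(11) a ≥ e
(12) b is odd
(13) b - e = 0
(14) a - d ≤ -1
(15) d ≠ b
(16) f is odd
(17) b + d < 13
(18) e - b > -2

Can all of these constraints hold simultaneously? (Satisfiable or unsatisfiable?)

One satisfying assignment is a = 3, b = 3, c = 5, d = 7, e = 3, f = 3.
For the less obvious constraints — constraint 2: c + d = 12; constraint 4: a + c = 8; constraint 9: f + e = 6 — and the others hold by inspection.

Satisfiable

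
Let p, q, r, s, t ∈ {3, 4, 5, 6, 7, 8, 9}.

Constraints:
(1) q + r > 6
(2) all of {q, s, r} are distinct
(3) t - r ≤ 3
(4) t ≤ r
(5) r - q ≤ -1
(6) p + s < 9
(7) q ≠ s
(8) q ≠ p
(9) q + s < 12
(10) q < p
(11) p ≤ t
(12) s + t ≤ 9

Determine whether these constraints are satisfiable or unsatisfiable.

Unsatisfiable

Constraints 4, 5, 10, and 11 give q < p, p ≤ t, t ≤ r, r < q. Chaining: q < p ≤ t ≤ r < q, which forces q < q — impossible.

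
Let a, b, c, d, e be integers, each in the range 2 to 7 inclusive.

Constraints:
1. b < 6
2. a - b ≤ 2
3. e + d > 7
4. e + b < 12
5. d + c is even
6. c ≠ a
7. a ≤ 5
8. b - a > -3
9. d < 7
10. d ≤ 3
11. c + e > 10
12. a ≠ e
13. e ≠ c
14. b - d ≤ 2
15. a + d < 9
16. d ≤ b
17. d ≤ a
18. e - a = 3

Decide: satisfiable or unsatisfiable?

Satisfiable

The assignment a = 3, b = 3, c = 5, d = 3, e = 6 works:
  constraint 2 holds since a - b = 0.
  constraint 3 holds since e + d = 9.
  constraint 4 holds since e + b = 9.
The rest check out directly.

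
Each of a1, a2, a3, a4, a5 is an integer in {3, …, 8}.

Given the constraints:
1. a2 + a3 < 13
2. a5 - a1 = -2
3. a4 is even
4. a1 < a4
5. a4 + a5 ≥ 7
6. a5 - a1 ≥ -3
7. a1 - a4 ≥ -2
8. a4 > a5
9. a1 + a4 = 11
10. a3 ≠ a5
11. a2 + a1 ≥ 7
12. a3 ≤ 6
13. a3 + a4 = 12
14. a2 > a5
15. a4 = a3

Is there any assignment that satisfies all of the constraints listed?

Satisfiable

Try a1 = 5, a2 = 5, a3 = 6, a4 = 6, a5 = 3.
Check constraint 1: a2 + a3 = 11; constraint 2: a5 - a1 = -2; constraint 5: a4 + a5 = 9. The remaining constraints are straightforward to verify.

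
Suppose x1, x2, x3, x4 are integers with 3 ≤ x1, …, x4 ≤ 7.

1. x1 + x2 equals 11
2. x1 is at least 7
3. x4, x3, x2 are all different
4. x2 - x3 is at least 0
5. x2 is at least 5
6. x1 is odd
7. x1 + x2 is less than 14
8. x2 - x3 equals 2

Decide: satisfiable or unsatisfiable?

Unsatisfiable

From constraint 2: x1 ≥ 7. From constraint 5: x2 ≥ 5. Hence x1 + x2 ≥ 12. But constraint 1 requires x1 + x2 = 11, and 11 < 12. Contradiction.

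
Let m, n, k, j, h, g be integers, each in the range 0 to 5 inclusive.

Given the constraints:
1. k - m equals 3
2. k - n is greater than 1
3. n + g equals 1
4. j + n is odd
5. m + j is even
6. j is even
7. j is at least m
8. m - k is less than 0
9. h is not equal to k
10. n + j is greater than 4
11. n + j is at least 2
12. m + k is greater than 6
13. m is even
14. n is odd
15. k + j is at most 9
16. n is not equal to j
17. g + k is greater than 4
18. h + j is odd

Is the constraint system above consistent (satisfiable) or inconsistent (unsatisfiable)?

Setting (m, n, k, j, h, g) = (2, 1, 5, 4, 1, 0) satisfies everything: constraint 1: k - m = 3; constraint 2: k - n = 4, and the others follow.

Satisfiable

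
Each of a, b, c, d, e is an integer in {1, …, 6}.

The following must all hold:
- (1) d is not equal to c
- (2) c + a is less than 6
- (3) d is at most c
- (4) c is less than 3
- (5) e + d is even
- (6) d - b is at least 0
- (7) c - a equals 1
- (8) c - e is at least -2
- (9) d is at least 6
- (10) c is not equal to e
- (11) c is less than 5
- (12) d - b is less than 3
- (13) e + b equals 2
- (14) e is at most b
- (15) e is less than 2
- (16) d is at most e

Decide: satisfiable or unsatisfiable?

Unsatisfiable

From constraints 3 and 9: c ≥ d and d ≥ 6, so c ≥ 6. From constraint 11: c ≤ 4. But 4 < 6, so no value of c works.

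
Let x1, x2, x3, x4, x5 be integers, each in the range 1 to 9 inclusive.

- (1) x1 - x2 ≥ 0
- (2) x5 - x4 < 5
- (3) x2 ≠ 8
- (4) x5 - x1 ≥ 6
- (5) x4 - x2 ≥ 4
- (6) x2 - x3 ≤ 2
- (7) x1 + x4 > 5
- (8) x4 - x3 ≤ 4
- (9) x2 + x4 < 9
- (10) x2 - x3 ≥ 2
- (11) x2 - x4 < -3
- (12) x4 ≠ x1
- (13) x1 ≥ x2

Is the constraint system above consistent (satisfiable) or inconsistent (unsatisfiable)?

Constraints 5, 8, and 10 give x3 − x4 ≥ -4, x4 − x2 ≥ 4, x2 − x3 ≥ 2.
Adding all 3 inequalities: the left sides telescope to 0, and the right sides sum to (-4) + 4 + 2 = 2. So 0 ≥ 2, which is false.

Unsatisfiable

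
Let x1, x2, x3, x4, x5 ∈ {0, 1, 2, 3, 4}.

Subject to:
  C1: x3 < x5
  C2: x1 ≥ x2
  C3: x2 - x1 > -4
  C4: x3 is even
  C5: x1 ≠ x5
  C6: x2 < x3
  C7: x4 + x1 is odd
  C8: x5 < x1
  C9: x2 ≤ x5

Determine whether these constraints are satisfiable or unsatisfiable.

Satisfiable

One satisfying assignment is x1 = 4, x2 = 1, x3 = 2, x4 = 3, x5 = 3.
For the less obvious constraints — constraint 3: x2 - x1 = -3; constraint 4: x3 = 2 is even — and the others hold by inspection.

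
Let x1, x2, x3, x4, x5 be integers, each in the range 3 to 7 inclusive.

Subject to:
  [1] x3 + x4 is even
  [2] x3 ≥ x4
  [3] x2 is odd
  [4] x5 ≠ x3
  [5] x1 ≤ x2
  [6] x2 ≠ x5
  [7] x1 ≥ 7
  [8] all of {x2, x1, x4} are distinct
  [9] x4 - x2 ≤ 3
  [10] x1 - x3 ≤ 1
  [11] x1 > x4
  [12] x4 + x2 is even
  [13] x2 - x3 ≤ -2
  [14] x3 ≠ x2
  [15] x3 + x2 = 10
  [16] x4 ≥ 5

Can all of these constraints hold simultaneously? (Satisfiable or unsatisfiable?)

From constraints 2 and 16: x3 ≥ x4 ≥ 5. From constraints 5 and 7: x2 ≥ x1 ≥ 7. Hence x3 + x2 ≥ 12. But constraint 15 requires x3 + x2 = 10, and 10 < 12. Contradiction.

Unsatisfiable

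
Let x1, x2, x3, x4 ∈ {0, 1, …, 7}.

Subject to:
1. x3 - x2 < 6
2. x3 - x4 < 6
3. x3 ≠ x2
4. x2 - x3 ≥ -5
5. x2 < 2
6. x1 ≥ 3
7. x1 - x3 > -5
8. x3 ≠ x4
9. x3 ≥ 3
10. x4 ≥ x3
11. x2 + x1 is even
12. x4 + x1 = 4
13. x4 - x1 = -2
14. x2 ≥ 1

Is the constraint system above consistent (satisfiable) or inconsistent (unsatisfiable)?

Unsatisfiable

From constraints 9 and 10: x4 ≥ x3 ≥ 3. From constraint 6: x1 ≥ 3. Hence x4 + x1 ≥ 6. But constraint 12 requires x4 + x1 = 4, and 4 < 6. Contradiction.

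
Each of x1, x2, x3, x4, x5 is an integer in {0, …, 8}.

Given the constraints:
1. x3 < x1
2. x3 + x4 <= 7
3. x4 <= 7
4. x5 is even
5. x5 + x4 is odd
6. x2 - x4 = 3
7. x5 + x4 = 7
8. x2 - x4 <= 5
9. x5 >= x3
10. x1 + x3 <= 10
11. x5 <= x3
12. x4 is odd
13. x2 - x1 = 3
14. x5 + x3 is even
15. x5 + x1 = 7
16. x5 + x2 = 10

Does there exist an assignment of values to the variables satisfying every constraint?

Try x1 = 5, x2 = 8, x3 = 2, x4 = 5, x5 = 2.
Check constraint 2: x3 + x4 = 7; constraint 6: x2 - x4 = 3; constraint 7: x5 + x4 = 7. The remaining constraints are straightforward to verify.

Satisfiable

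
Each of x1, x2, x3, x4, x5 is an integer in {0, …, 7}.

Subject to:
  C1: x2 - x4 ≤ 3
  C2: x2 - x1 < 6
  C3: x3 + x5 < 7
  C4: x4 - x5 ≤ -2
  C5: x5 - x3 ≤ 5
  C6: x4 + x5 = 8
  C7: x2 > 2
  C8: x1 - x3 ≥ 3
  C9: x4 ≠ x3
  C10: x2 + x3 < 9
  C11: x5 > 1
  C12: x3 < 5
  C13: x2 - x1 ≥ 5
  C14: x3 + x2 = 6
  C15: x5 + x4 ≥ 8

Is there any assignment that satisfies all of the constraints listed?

Unsatisfiable

Constraints 1, 4, 5, 8, and 13 give x3 − x5 ≥ -5, x5 − x4 ≥ 2, x4 − x2 ≥ -3, x2 − x1 ≥ 5, x1 − x3 ≥ 3.
Adding all 5 inequalities: the left sides telescope to 0, and the right sides sum to (-5) + 2 + (-3) + 5 + 3 = 2. So 0 ≥ 2, which is false.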